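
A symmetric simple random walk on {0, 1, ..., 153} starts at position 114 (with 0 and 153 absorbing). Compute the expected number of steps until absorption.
E[τ | X_0 = 114] = 4446

Let v_k = E[τ | X_0 = k]. Boundary: v_0 = v_153 = 0. Recurrence: v_k = 1 + (v_{k-1} + v_{k+1})/2 for 1 ≤ k ≤ 152. The particular solution to v_k − (v_{k-1} + v_{k+1})/2 = 1 is v_k = −k^2. Adding homogeneous solution A + B k and matching boundaries gives v_k = k (153 − k). Substituting k = 114: v_114 = 114 · 39 = 4446.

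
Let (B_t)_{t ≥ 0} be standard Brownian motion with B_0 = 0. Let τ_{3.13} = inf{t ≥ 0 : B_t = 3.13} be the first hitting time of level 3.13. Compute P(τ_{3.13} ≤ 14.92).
P(τ_{3.13} ≤ 14.92) = 2(1 − Φ(3.13/√14.92)) = 2(1 − Φ(0.8103)) ≈ 0.4178

By the reflection principle for standard BM, P(τ_b ≤ t) = 2 · P(B_t ≥ b). Since B_t ~ N(0, t), P(B_t ≥ 3.13) = 1 − Φ(3.13/√t) = 1 − Φ(3.13/√14.92) = 1 − Φ(0.8103) ≈ 0.20888. Doubling: P(τ_{3.13} ≤ 14.92) ≈ 2 · 0.20888 = 0.41776 ≈ 0.4178.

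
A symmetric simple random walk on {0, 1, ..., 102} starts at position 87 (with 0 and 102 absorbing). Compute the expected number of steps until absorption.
E[τ | X_0 = 87] = 1305

Let v_k = E[τ | X_0 = k]. Boundary: v_0 = v_102 = 0. Recurrence: v_k = 1 + (v_{k-1} + v_{k+1})/2 for 1 ≤ k ≤ 101. The particular solution to v_k − (v_{k-1} + v_{k+1})/2 = 1 is v_k = −k^2. Adding homogeneous solution A + B k and matching boundaries gives v_k = k (102 − k). Substituting k = 87: v_87 = 87 · 15 = 1305.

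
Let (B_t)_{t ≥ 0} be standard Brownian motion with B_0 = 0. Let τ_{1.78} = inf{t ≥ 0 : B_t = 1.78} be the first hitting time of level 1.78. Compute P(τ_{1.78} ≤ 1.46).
P(τ_{1.78} ≤ 1.46) = 2(1 − Φ(1.78/√1.46)) = 2(1 − Φ(1.4731)) ≈ 0.1407

By the reflection principle for standard BM, P(τ_b ≤ t) = 2 · P(B_t ≥ b). Since B_t ~ N(0, t), P(B_t ≥ 1.78) = 1 − Φ(1.78/√t) = 1 − Φ(1.78/√1.46) = 1 − Φ(1.4731) ≈ 0.07036. Doubling: P(τ_{1.78} ≤ 1.46) ≈ 2 · 0.07036 = 0.14072 ≈ 0.1407.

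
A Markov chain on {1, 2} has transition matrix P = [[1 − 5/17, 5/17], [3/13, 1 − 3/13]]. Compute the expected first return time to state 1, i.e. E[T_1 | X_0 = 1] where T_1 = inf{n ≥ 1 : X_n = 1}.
E[T_1 | X_0 = 1] = 1/π_1 = 116/51

For an irreducible recurrent Markov chain with stationary distribution π, E[T_i | X_0 = i] = 1/π_i (Kac's formula). Here π_1 = (3/13)/(5/17 + 3/13) = (3/13)/(116/221) = 51/116, so E[T_1 | X_0 = 1] = 1/π_1 = (5/17 + 3/13)/(3/13) = (116/221)/(3/13) = 116/51.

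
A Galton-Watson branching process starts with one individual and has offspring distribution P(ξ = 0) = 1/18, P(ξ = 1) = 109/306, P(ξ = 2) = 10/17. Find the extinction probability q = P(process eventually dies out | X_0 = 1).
q = 17/180

The pgf is f(s) = 1/18 + 109/306·s + 10/17·s². The extinction probability q is the smallest fixed point of f in [0, 1]. Setting s = f(s):
  10/17·s² + (109/306 − 1)·s + 1/18 = 0
  10/17·s² − (1/18 + 10/17)·s + 1/18 = 0
which factors as (s − 1)·(10/17·s − 1/18) = 0, giving roots s = 1 and s = (1/18)/(10/17) = 17/180.
Mean offspring μ = 109/306 + 2·10/17 = 469/306 > 1 (supercritical), so q < 1. The extinction probability is the smaller root: q = (1/18)/(10/17) = 17/180.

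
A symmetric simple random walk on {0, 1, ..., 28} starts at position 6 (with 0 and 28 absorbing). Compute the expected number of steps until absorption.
E[τ | X_0 = 6] = 132

Let v_k = E[τ | X_0 = k]. Boundary: v_0 = v_28 = 0. Recurrence: v_k = 1 + (v_{k-1} + v_{k+1})/2 for 1 ≤ k ≤ 27. The particular solution to v_k − (v_{k-1} + v_{k+1})/2 = 1 is v_k = −k^2. Adding homogeneous solution A + B k and matching boundaries gives v_k = k (28 − k). Substituting k = 6: v_6 = 6 · 22 = 132.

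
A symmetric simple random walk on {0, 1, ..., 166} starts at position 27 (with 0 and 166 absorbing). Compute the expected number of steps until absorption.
E[τ | X_0 = 27] = 3753

Let v_k = E[τ | X_0 = k]. Boundary: v_0 = v_166 = 0. Recurrence: v_k = 1 + (v_{k-1} + v_{k+1})/2 for 1 ≤ k ≤ 165. The particular solution to v_k − (v_{k-1} + v_{k+1})/2 = 1 is v_k = −k^2. Adding homogeneous solution A + B k and matching boundaries gives v_k = k (166 − k). Substituting k = 27: v_27 = 27 · 139 = 3753.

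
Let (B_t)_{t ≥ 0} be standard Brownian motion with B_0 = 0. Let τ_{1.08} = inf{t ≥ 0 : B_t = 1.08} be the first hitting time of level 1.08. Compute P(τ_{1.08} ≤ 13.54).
P(τ_{1.08} ≤ 13.54) = 2(1 − Φ(1.08/√13.54)) = 2(1 − Φ(0.2935)) ≈ 0.7691

By the reflection principle for standard BM, P(τ_b ≤ t) = 2 · P(B_t ≥ b). Since B_t ~ N(0, t), P(B_t ≥ 1.08) = 1 − Φ(1.08/√t) = 1 − Φ(1.08/√13.54) = 1 − Φ(0.2935) ≈ 0.38457. Doubling: P(τ_{1.08} ≤ 13.54) ≈ 2 · 0.38457 = 0.76914 ≈ 0.7691.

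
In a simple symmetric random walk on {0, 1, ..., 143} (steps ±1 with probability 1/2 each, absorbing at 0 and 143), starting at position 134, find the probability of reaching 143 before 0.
P(hit 143 before 0) = 134/143

Let u_k = P(hit 143 before 0 | start at k). Then u_0 = 0, u_143 = 1, and u_k = u_{k-1}/2 + u_{k+1}/2 for 1 ≤ k ≤ 142. This harmonic recurrence is solved by u_k = k/143, giving u_134 = 134/143.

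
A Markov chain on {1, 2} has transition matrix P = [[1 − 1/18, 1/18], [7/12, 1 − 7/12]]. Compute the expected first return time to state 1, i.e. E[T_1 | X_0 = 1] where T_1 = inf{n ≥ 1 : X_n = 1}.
E[T_1 | X_0 = 1] = 1/π_1 = 23/21

For an irreducible recurrent Markov chain with stationary distribution π, E[T_i | X_0 = i] = 1/π_i (Kac's formula). Here π_1 = (7/12)/(1/18 + 7/12) = (7/12)/(23/36) = 21/23, so E[T_1 | X_0 = 1] = 1/π_1 = (1/18 + 7/12)/(7/12) = (23/36)/(7/12) = 23/21.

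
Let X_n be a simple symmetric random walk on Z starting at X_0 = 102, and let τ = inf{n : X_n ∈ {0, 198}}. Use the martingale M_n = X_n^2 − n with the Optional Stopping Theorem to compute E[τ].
E[τ] = 9792

M_n = X_n^2 − n is a martingale (since E[X_{n+1}^2 | F_n] = X_n^2 + 1). By OST (τ has finite mean in a bounded region), E[M_τ] = E[M_0] = X_0^2 − 0 = 102^2 = 10404. Also E[M_τ] = E[X_τ^2] − E[τ]. The walk exits at 0 or 198, with P(hit 198 first) = 102/198, so E[X_τ^2] = 198^2 · 102/198 + 0 = 20196. Thus E[τ] = E[X_τ^2] − E[M_τ] = 20196 − 10404 = 9792 = 102(198 − 102) = 9792.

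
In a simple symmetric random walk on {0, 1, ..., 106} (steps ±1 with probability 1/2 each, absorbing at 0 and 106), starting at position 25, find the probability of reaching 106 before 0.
P(hit 106 before 0) = 25/106

Let u_k = P(hit 106 before 0 | start at k). Then u_0 = 0, u_106 = 1, and u_k = u_{k-1}/2 + u_{k+1}/2 for 1 ≤ k ≤ 105. This harmonic recurrence is solved by u_k = k/106, giving u_25 = 25/106.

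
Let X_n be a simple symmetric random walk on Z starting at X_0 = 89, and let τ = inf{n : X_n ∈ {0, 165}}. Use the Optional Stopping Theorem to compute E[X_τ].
E[X_τ] = 89

X_n is a martingale and τ is a bounded-mean stopping time (indeed τ is finite a.s. with bounded expectation since the walk is in a bounded region). By the OST, E[X_τ] = E[X_0] = 89. Equivalently: E[X_τ] = 165 · P(hit 165 first) + 0 · P(hit 0 first) = 165 · (89/165) = 89.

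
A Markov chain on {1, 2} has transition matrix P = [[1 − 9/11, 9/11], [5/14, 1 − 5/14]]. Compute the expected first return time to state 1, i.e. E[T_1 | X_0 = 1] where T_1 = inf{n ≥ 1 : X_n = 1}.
E[T_1 | X_0 = 1] = 1/π_1 = 181/55

For an irreducible recurrent Markov chain with stationary distribution π, E[T_i | X_0 = i] = 1/π_i (Kac's formula). Here π_1 = (5/14)/(9/11 + 5/14) = (5/14)/(181/154) = 55/181, so E[T_1 | X_0 = 1] = 1/π_1 = (9/11 + 5/14)/(5/14) = (181/154)/(5/14) = 181/55.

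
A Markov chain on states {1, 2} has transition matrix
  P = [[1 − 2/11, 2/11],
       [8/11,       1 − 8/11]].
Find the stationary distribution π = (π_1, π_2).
π_1 = 4/5, π_2 = 1/5

Solve πP = π with π_1 + π_2 = 1. From πP = π: π_1 · (1 − 2/11) + π_2 · 8/11 = π_1 ⇒ π_2 · 8/11 = π_1 · 2/11 ⇒ π_2/π_1 = (2/11)/(8/11) = 1/4. Together with π_1 + π_2 = 1:
  π_1 = (8/11)/(2/11 + 8/11) = (8/11)/(10/11) = 4/5,
  π_2 = (2/11)/(2/11 + 8/11) = (2/11)/(10/11) = 1/5.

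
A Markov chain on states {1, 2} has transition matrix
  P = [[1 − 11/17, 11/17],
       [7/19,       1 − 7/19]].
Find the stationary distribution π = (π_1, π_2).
π_1 = 119/328, π_2 = 209/328

Solve πP = π with π_1 + π_2 = 1. From πP = π: π_1 · (1 − 11/17) + π_2 · 7/19 = π_1 ⇒ π_2 · 7/19 = π_1 · 11/17 ⇒ π_2/π_1 = (11/17)/(7/19) = 209/119. Together with π_1 + π_2 = 1:
  π_1 = (7/19)/(11/17 + 7/19) = (7/19)/(328/323) = 119/328,
  π_2 = (11/17)/(11/17 + 7/19) = (11/17)/(328/323) = 209/328.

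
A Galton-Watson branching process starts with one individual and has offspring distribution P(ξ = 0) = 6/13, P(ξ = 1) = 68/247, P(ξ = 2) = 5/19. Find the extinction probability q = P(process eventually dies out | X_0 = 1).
q = 1

Mean offspring μ = 0·6/13 + 1·68/247 + 2·5/19 = 198/247 ≤ 1. For μ ≤ 1 with offspring not concentrated at 1, the Galton-Watson process goes extinct almost surely, so q = 1.
(Algebraic check: The pgf is f(s) = 6/13 + 68/247·s + 5/19·s². The extinction probability q is the smallest fixed point of f in [0, 1]. Setting s = f(s):
  5/19·s² + (68/247 − 1)·s + 6/13 = 0
  5/19·s² − (6/13 + 5/19)·s + 6/13 = 0
which factors as (s − 1)·(5/19·s − 6/13) = 0, giving roots s = 1 and s = (6/13)/(5/19) = 114/65. Since 114/65 ≥ 1, the smallest root in [0, 1] is s = 1.)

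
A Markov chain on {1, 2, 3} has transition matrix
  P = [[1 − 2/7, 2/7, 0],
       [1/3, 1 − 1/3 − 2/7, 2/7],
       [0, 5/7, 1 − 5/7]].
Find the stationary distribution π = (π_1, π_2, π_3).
π = (5/11, 30/77, 12/77)

This is a birth-death chain on three states, which satisfies detailed balance: π_1 · P_{12} = π_2 · P_{21} and π_2 · P_{23} = π_3 · P_{32}.
From π_1 · 2/7 = π_2 · 1/3: π_2/π_1 = (2/7)/(1/3) = 6/7.
From π_2 · 2/7 = π_3 · 5/7: π_3/π_2 = (2/7)/(5/7) = 2/5.
Take π_1 proportional to 1; then unnormalized π = (1, 6/7, 12/35). Normalize by dividing by the sum 11/5:
  π = (5/11, 30/77, 12/77).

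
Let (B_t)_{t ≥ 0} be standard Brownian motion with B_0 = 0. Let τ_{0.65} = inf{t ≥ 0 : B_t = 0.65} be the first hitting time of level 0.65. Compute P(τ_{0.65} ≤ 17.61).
P(τ_{0.65} ≤ 17.61) = 2(1 − Φ(0.65/√17.61)) = 2(1 − Φ(0.1549)) ≈ 0.8769

By the reflection principle for standard BM, P(τ_b ≤ t) = 2 · P(B_t ≥ b). Since B_t ~ N(0, t), P(B_t ≥ 0.65) = 1 − Φ(0.65/√t) = 1 − Φ(0.65/√17.61) = 1 − Φ(0.1549) ≈ 0.43845. Doubling: P(τ_{0.65} ≤ 17.61) ≈ 2 · 0.43845 = 0.87690 ≈ 0.8769.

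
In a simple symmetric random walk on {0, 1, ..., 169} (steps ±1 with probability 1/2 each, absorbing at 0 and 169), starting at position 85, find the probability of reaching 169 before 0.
P(hit 169 before 0) = 85/169

Let u_k = P(hit 169 before 0 | start at k). Then u_0 = 0, u_169 = 1, and u_k = u_{k-1}/2 + u_{k+1}/2 for 1 ≤ k ≤ 168. This harmonic recurrence is solved by u_k = k/169, giving u_85 = 85/169.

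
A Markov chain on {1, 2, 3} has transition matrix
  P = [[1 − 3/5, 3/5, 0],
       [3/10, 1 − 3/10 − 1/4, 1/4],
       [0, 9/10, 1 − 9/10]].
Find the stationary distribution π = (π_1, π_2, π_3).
π = (9/32, 9/16, 5/32)

This is a birth-death chain on three states, which satisfies detailed balance: π_1 · P_{12} = π_2 · P_{21} and π_2 · P_{23} = π_3 · P_{32}.
From π_1 · 3/5 = π_2 · 3/10: π_2/π_1 = (3/5)/(3/10) = 2.
From π_2 · 1/4 = π_3 · 9/10: π_3/π_2 = (1/4)/(9/10) = 5/18.
Take π_1 proportional to 1; then unnormalized π = (1, 2, 5/9). Normalize by dividing by the sum 32/9:
  π = (9/32, 9/16, 5/32).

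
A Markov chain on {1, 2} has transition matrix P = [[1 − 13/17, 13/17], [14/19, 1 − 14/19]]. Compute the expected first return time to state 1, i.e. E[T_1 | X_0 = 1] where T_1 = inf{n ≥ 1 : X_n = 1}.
E[T_1 | X_0 = 1] = 1/π_1 = 485/238

For an irreducible recurrent Markov chain with stationary distribution π, E[T_i | X_0 = i] = 1/π_i (Kac's formula). Here π_1 = (14/19)/(13/17 + 14/19) = (14/19)/(485/323) = 238/485, so E[T_1 | X_0 = 1] = 1/π_1 = (13/17 + 14/19)/(14/19) = (485/323)/(14/19) = 485/238.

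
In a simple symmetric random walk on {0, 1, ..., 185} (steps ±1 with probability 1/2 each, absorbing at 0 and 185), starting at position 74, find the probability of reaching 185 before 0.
P(hit 185 before 0) = 74/185 = 2/5

Let u_k = P(hit 185 before 0 | start at k). Then u_0 = 0, u_185 = 1, and u_k = u_{k-1}/2 + u_{k+1}/2 for 1 ≤ k ≤ 184. This harmonic recurrence is solved by u_k = k/185, giving u_74 = 74/185 = 2/5.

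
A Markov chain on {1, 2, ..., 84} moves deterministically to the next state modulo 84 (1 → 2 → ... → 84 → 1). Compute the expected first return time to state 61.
E[T_61 | X_0 = 61] = 84

The chain cycles deterministically, so starting at state 61 it returns in exactly 84 steps. Equivalently, the stationary distribution is uniform π_j = 1/84 for every state j, so by Kac's formula E[T_61] = 1/π_61 = 84.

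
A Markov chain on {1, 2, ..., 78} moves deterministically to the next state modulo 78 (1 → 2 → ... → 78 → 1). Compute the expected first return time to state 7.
E[T_7 | X_0 = 7] = 78

The chain cycles deterministically, so starting at state 7 it returns in exactly 78 steps. Equivalently, the stationary distribution is uniform π_j = 1/78 for every state j, so by Kac's formula E[T_7] = 1/π_7 = 78.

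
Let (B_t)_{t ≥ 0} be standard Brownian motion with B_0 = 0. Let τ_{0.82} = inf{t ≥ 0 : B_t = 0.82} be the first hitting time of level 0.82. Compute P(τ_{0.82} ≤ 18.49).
P(τ_{0.82} ≤ 18.49) = 2(1 − Φ(0.82/√18.49)) = 2(1 − Φ(0.1907)) ≈ 0.8488

By the reflection principle for standard BM, P(τ_b ≤ t) = 2 · P(B_t ≥ b). Since B_t ~ N(0, t), P(B_t ≥ 0.82) = 1 − Φ(0.82/√t) = 1 − Φ(0.82/√18.49) = 1 − Φ(0.1907) ≈ 0.42438. Doubling: P(τ_{0.82} ≤ 18.49) ≈ 2 · 0.42438 = 0.84876 ≈ 0.8488.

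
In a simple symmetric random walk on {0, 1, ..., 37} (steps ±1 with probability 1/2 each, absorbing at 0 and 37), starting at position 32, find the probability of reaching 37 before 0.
P(hit 37 before 0) = 32/37

Let u_k = P(hit 37 before 0 | start at k). Then u_0 = 0, u_37 = 1, and u_k = u_{k-1}/2 + u_{k+1}/2 for 1 ≤ k ≤ 36. This harmonic recurrence is solved by u_k = k/37, giving u_32 = 32/37.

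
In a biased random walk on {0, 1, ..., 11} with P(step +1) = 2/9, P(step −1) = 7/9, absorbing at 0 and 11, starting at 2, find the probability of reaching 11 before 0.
P(hit 11 before 0) = (1 − (7/2)^2) / (1 − (7/2)^11) = 4608/395464939

Let u_k denote P(reach 11 before 0 | start at k). Boundary: u_0 = 0, u_11 = 1. Recurrence: u_k = 2/9·u_{k+1} + 7/9·u_{k-1} for 1 ≤ k ≤ 10. Try u_k = A + B·r^k with r = q/p = (7/9)/(2/9) = 7/2. Substitution satisfies the recurrence; boundary conditions give:
  u_k = (1 − r^k) / (1 − r^N) = (1 − (7/2)^2) / (1 − (7/2)^11) = 4608/395464939.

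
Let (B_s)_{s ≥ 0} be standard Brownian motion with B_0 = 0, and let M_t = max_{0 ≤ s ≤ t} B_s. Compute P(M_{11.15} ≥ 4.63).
P(M_{11.15} ≥ 4.63) = 2·P(B_{11.15} ≥ 4.63) = 2(1 − Φ(4.63/√11.15)) ≈ 0.1656

By the reflection principle for Brownian motion, P(M_t ≥ a) = 2 · P(B_t ≥ a) for a ≥ 0. Since B_t ~ N(0, t), P(B_t ≥ 4.63) = 1 − Φ(4.63/√t) = 1 − Φ(4.63/√11.15) = 1 − Φ(1.3866). So
  P(M_{11.15} ≥ 4.63) = 2(1 − Φ(1.3866)) ≈ 0.1656.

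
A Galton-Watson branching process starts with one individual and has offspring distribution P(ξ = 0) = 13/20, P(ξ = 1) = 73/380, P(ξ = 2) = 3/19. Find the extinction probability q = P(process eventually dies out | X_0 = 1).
q = 1

Mean offspring μ = 0·13/20 + 1·73/380 + 2·3/19 = 193/380 ≤ 1. For μ ≤ 1 with offspring not concentrated at 1, the Galton-Watson process goes extinct almost surely, so q = 1.
(Algebraic check: The pgf is f(s) = 13/20 + 73/380·s + 3/19·s². The extinction probability q is the smallest fixed point of f in [0, 1]. Setting s = f(s):
  3/19·s² + (73/380 − 1)·s + 13/20 = 0
  3/19·s² − (13/20 + 3/19)·s + 13/20 = 0
which factors as (s − 1)·(3/19·s − 13/20) = 0, giving roots s = 1 and s = (13/20)/(3/19) = 247/60. Since 247/60 ≥ 1, the smallest root in [0, 1] is s = 1.)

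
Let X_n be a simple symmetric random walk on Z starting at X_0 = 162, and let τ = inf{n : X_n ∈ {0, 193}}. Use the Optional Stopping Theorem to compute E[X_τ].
E[X_τ] = 162

X_n is a martingale and τ is a bounded-mean stopping time (indeed τ is finite a.s. with bounded expectation since the walk is in a bounded region). By the OST, E[X_τ] = E[X_0] = 162. Equivalently: E[X_τ] = 193 · P(hit 193 first) + 0 · P(hit 0 first) = 193 · (162/193) = 162.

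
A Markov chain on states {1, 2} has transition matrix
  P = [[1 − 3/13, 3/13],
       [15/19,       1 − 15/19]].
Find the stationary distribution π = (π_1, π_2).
π_1 = 65/84, π_2 = 19/84

Solve πP = π with π_1 + π_2 = 1. From πP = π: π_1 · (1 − 3/13) + π_2 · 15/19 = π_1 ⇒ π_2 · 15/19 = π_1 · 3/13 ⇒ π_2/π_1 = (3/13)/(15/19) = 19/65. Together with π_1 + π_2 = 1:
  π_1 = (15/19)/(3/13 + 15/19) = (15/19)/(252/247) = 65/84,
  π_2 = (3/13)/(3/13 + 15/19) = (3/13)/(252/247) = 19/84.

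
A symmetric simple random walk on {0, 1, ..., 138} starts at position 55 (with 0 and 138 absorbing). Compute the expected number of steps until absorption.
E[τ | X_0 = 55] = 4565

Let v_k = E[τ | X_0 = k]. Boundary: v_0 = v_138 = 0. Recurrence: v_k = 1 + (v_{k-1} + v_{k+1})/2 for 1 ≤ k ≤ 137. The particular solution to v_k − (v_{k-1} + v_{k+1})/2 = 1 is v_k = −k^2. Adding homogeneous solution A + B k and matching boundaries gives v_k = k (138 − k). Substituting k = 55: v_55 = 55 · 83 = 4565.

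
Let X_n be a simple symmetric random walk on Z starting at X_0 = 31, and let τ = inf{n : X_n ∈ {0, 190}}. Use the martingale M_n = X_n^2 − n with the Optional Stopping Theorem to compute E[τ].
E[τ] = 4929

M_n = X_n^2 − n is a martingale (since E[X_{n+1}^2 | F_n] = X_n^2 + 1). By OST (τ has finite mean in a bounded region), E[M_τ] = E[M_0] = X_0^2 − 0 = 31^2 = 961. Also E[M_τ] = E[X_τ^2] − E[τ]. The walk exits at 0 or 190, with P(hit 190 first) = 31/190, so E[X_τ^2] = 190^2 · 31/190 + 0 = 5890. Thus E[τ] = E[X_τ^2] − E[M_τ] = 5890 − 961 = 4929 = 31(190 − 31) = 4929.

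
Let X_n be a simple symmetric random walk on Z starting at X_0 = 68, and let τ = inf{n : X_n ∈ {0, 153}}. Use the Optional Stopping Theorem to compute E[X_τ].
E[X_τ] = 68

X_n is a martingale and τ is a bounded-mean stopping time (indeed τ is finite a.s. with bounded expectation since the walk is in a bounded region). By the OST, E[X_τ] = E[X_0] = 68. Equivalently: E[X_τ] = 153 · P(hit 153 first) + 0 · P(hit 0 first) = 153 · (68/153) = 68.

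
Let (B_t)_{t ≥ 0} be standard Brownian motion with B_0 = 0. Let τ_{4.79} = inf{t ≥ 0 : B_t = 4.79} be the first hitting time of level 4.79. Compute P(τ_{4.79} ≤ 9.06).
P(τ_{4.79} ≤ 9.06) = 2(1 − Φ(4.79/√9.06)) = 2(1 − Φ(1.5914)) ≈ 0.1115

By the reflection principle for standard BM, P(τ_b ≤ t) = 2 · P(B_t ≥ b). Since B_t ~ N(0, t), P(B_t ≥ 4.79) = 1 − Φ(4.79/√t) = 1 − Φ(4.79/√9.06) = 1 − Φ(1.5914) ≈ 0.05576. Doubling: P(τ_{4.79} ≤ 9.06) ≈ 2 · 0.05576 = 0.11152 ≈ 0.1115.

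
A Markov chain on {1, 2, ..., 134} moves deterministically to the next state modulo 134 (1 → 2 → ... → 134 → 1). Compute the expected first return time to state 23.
E[T_23 | X_0 = 23] = 134

The chain cycles deterministically, so starting at state 23 it returns in exactly 134 steps. Equivalently, the stationary distribution is uniform π_j = 1/134 for every state j, so by Kac's formula E[T_23] = 1/π_23 = 134.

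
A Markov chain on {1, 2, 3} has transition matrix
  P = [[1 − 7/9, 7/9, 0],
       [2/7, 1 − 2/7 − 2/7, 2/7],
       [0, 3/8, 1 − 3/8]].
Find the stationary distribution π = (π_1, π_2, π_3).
π = (54/313, 147/313, 112/313)

This is a birth-death chain on three states, which satisfies detailed balance: π_1 · P_{12} = π_2 · P_{21} and π_2 · P_{23} = π_3 · P_{32}.
From π_1 · 7/9 = π_2 · 2/7: π_2/π_1 = (7/9)/(2/7) = 49/18.
From π_2 · 2/7 = π_3 · 3/8: π_3/π_2 = (2/7)/(3/8) = 16/21.
Take π_1 proportional to 1; then unnormalized π = (1, 49/18, 56/27). Normalize by dividing by the sum 313/54:
  π = (54/313, 147/313, 112/313).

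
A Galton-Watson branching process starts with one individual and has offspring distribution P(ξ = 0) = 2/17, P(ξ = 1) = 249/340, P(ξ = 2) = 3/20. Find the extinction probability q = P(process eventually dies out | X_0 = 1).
q = 40/51

The pgf is f(s) = 2/17 + 249/340·s + 3/20·s². The extinction probability q is the smallest fixed point of f in [0, 1]. Setting s = f(s):
  3/20·s² + (249/340 − 1)·s + 2/17 = 0
  3/20·s² − (2/17 + 3/20)·s + 2/17 = 0
which factors as (s − 1)·(3/20·s − 2/17) = 0, giving roots s = 1 and s = (2/17)/(3/20) = 40/51.
Mean offspring μ = 249/340 + 2·3/20 = 351/340 > 1 (supercritical), so q < 1. The extinction probability is the smaller root: q = (2/17)/(3/20) = 40/51.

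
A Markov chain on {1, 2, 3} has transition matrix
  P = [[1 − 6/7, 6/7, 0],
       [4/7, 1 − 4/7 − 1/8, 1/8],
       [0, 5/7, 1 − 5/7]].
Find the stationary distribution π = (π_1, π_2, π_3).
π = (80/221, 120/221, 21/221)

This is a birth-death chain on three states, which satisfies detailed balance: π_1 · P_{12} = π_2 · P_{21} and π_2 · P_{23} = π_3 · P_{32}.
From π_1 · 6/7 = π_2 · 4/7: π_2/π_1 = (6/7)/(4/7) = 3/2.
From π_2 · 1/8 = π_3 · 5/7: π_3/π_2 = (1/8)/(5/7) = 7/40.
Take π_1 proportional to 1; then unnormalized π = (1, 3/2, 21/80). Normalize by dividing by the sum 221/80:
  π = (80/221, 120/221, 21/221).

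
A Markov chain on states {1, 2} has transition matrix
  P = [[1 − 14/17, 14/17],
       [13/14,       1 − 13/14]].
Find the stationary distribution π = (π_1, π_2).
π_1 = 221/417, π_2 = 196/417

Solve πP = π with π_1 + π_2 = 1. From πP = π: π_1 · (1 − 14/17) + π_2 · 13/14 = π_1 ⇒ π_2 · 13/14 = π_1 · 14/17 ⇒ π_2/π_1 = (14/17)/(13/14) = 196/221. Together with π_1 + π_2 = 1:
  π_1 = (13/14)/(14/17 + 13/14) = (13/14)/(417/238) = 221/417,
  π_2 = (14/17)/(14/17 + 13/14) = (14/17)/(417/238) = 196/417.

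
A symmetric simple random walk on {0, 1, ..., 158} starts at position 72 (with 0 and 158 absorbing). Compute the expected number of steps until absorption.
E[τ | X_0 = 72] = 6192

Let v_k = E[τ | X_0 = k]. Boundary: v_0 = v_158 = 0. Recurrence: v_k = 1 + (v_{k-1} + v_{k+1})/2 for 1 ≤ k ≤ 157. The particular solution to v_k − (v_{k-1} + v_{k+1})/2 = 1 is v_k = −k^2. Adding homogeneous solution A + B k and matching boundaries gives v_k = k (158 − k). Substituting k = 72: v_72 = 72 · 86 = 6192.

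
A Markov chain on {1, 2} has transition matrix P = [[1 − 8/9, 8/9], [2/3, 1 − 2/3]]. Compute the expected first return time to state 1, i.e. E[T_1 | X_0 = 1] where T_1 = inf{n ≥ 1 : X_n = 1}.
E[T_1 | X_0 = 1] = 1/π_1 = 7/3

For an irreducible recurrent Markov chain with stationary distribution π, E[T_i | X_0 = i] = 1/π_i (Kac's formula). Here π_1 = (2/3)/(8/9 + 2/3) = (2/3)/(14/9) = 3/7, so E[T_1 | X_0 = 1] = 1/π_1 = (8/9 + 2/3)/(2/3) = (14/9)/(2/3) = 7/3.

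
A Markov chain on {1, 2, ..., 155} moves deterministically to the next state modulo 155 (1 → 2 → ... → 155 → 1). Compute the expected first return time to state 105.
E[T_105 | X_0 = 105] = 155

The chain cycles deterministically, so starting at state 105 it returns in exactly 155 steps. Equivalently, the stationary distribution is uniform π_j = 1/155 for every state j, so by Kac's formula E[T_105] = 1/π_105 = 155.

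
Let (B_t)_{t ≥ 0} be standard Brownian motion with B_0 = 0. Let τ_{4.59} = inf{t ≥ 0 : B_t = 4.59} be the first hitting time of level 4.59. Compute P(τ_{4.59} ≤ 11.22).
P(τ_{4.59} ≤ 11.22) = 2(1 − Φ(4.59/√11.22)) = 2(1 − Φ(1.3703)) ≈ 0.1706

By the reflection principle for standard BM, P(τ_b ≤ t) = 2 · P(B_t ≥ b). Since B_t ~ N(0, t), P(B_t ≥ 4.59) = 1 − Φ(4.59/√t) = 1 − Φ(4.59/√11.22) = 1 − Φ(1.3703) ≈ 0.08530. Doubling: P(τ_{4.59} ≤ 11.22) ≈ 2 · 0.08530 = 0.17060 ≈ 0.1706.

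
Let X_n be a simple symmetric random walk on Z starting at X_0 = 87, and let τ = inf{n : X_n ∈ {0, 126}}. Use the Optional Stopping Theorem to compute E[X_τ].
E[X_τ] = 87

X_n is a martingale and τ is a bounded-mean stopping time (indeed τ is finite a.s. with bounded expectation since the walk is in a bounded region). By the OST, E[X_τ] = E[X_0] = 87. Equivalently: E[X_τ] = 126 · P(hit 126 first) + 0 · P(hit 0 first) = 126 · (87/126) = 87.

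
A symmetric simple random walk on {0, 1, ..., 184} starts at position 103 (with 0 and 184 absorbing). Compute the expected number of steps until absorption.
E[τ | X_0 = 103] = 8343

Let v_k = E[τ | X_0 = k]. Boundary: v_0 = v_184 = 0. Recurrence: v_k = 1 + (v_{k-1} + v_{k+1})/2 for 1 ≤ k ≤ 183. The particular solution to v_k − (v_{k-1} + v_{k+1})/2 = 1 is v_k = −k^2. Adding homogeneous solution A + B k and matching boundaries gives v_k = k (184 − k). Substituting k = 103: v_103 = 103 · 81 = 8343.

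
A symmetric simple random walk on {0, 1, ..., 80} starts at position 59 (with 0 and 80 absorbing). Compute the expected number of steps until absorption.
E[τ | X_0 = 59] = 1239

Let v_k = E[τ | X_0 = k]. Boundary: v_0 = v_80 = 0. Recurrence: v_k = 1 + (v_{k-1} + v_{k+1})/2 for 1 ≤ k ≤ 79. The particular solution to v_k − (v_{k-1} + v_{k+1})/2 = 1 is v_k = −k^2. Adding homogeneous solution A + B k and matching boundaries gives v_k = k (80 − k). Substituting k = 59: v_59 = 59 · 21 = 1239.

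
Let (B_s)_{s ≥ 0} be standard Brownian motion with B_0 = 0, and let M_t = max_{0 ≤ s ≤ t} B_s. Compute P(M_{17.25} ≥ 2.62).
P(M_{17.25} ≥ 2.62) = 2·P(B_{17.25} ≥ 2.62) = 2(1 − Φ(2.62/√17.25)) ≈ 0.5282

By the reflection principle for Brownian motion, P(M_t ≥ a) = 2 · P(B_t ≥ a) for a ≥ 0. Since B_t ~ N(0, t), P(B_t ≥ 2.62) = 1 − Φ(2.62/√t) = 1 − Φ(2.62/√17.25) = 1 − Φ(0.6308). So
  P(M_{17.25} ≥ 2.62) = 2(1 − Φ(0.6308)) ≈ 0.5282.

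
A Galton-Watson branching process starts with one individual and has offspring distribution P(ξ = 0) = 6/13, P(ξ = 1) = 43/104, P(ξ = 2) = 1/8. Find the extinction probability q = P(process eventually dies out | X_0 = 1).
q = 1

Mean offspring μ = 0·6/13 + 1·43/104 + 2·1/8 = 69/104 ≤ 1. For μ ≤ 1 with offspring not concentrated at 1, the Galton-Watson process goes extinct almost surely, so q = 1.
(Algebraic check: The pgf is f(s) = 6/13 + 43/104·s + 1/8·s². The extinction probability q is the smallest fixed point of f in [0, 1]. Setting s = f(s):
  1/8·s² + (43/104 − 1)·s + 6/13 = 0
  1/8·s² − (6/13 + 1/8)·s + 6/13 = 0
which factors as (s − 1)·(1/8·s − 6/13) = 0, giving roots s = 1 and s = (6/13)/(1/8) = 48/13. Since 48/13 ≥ 1, the smallest root in [0, 1] is s = 1.)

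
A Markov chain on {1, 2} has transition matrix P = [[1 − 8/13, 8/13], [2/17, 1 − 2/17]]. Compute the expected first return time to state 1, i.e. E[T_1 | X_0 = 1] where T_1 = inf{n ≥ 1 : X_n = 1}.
E[T_1 | X_0 = 1] = 1/π_1 = 81/13

For an irreducible recurrent Markov chain with stationary distribution π, E[T_i | X_0 = i] = 1/π_i (Kac's formula). Here π_1 = (2/17)/(8/13 + 2/17) = (2/17)/(162/221) = 13/81, so E[T_1 | X_0 = 1] = 1/π_1 = (8/13 + 2/17)/(2/17) = (162/221)/(2/17) = 81/13.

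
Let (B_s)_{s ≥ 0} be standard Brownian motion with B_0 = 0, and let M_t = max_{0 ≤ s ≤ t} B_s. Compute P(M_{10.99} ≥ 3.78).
P(M_{10.99} ≥ 3.78) = 2·P(B_{10.99} ≥ 3.78) = 2(1 − Φ(3.78/√10.99)) ≈ 0.2542

By the reflection principle for Brownian motion, P(M_t ≥ a) = 2 · P(B_t ≥ a) for a ≥ 0. Since B_t ~ N(0, t), P(B_t ≥ 3.78) = 1 − Φ(3.78/√t) = 1 − Φ(3.78/√10.99) = 1 − Φ(1.1402). So
  P(M_{10.99} ≥ 3.78) = 2(1 − Φ(1.1402)) ≈ 0.2542.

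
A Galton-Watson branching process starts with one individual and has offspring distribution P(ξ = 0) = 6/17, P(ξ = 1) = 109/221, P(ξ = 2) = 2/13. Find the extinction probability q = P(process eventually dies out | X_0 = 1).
q = 1

Mean offspring μ = 0·6/17 + 1·109/221 + 2·2/13 = 177/221 ≤ 1. For μ ≤ 1 with offspring not concentrated at 1, the Galton-Watson process goes extinct almost surely, so q = 1.
(Algebraic check: The pgf is f(s) = 6/17 + 109/221·s + 2/13·s². The extinction probability q is the smallest fixed point of f in [0, 1]. Setting s = f(s):
  2/13·s² + (109/221 − 1)·s + 6/17 = 0
  2/13·s² − (6/17 + 2/13)·s + 6/17 = 0
which factors as (s − 1)·(2/13·s − 6/17) = 0, giving roots s = 1 and s = (6/17)/(2/13) = 39/17. Since 39/17 ≥ 1, the smallest root in [0, 1] is s = 1.)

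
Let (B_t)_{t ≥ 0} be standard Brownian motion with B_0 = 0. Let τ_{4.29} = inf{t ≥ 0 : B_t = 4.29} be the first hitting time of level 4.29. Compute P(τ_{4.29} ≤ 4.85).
P(τ_{4.29} ≤ 4.85) = 2(1 − Φ(4.29/√4.85)) = 2(1 − Φ(1.9480)) ≈ 0.0514

By the reflection principle for standard BM, P(τ_b ≤ t) = 2 · P(B_t ≥ b). Since B_t ~ N(0, t), P(B_t ≥ 4.29) = 1 − Φ(4.29/√t) = 1 − Φ(4.29/√4.85) = 1 − Φ(1.9480) ≈ 0.02571. Doubling: P(τ_{4.29} ≤ 4.85) ≈ 2 · 0.02571 = 0.05142 ≈ 0.0514.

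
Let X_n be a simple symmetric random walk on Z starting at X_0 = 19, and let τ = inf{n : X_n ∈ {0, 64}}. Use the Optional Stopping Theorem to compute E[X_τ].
E[X_τ] = 19

X_n is a martingale and τ is a bounded-mean stopping time (indeed τ is finite a.s. with bounded expectation since the walk is in a bounded region). By the OST, E[X_τ] = E[X_0] = 19. Equivalently: E[X_τ] = 64 · P(hit 64 first) + 0 · P(hit 0 first) = 64 · (19/64) = 19.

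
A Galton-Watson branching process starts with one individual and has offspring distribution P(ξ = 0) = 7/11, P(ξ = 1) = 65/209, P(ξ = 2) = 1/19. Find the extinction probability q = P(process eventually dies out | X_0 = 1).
q = 1

Mean offspring μ = 0·7/11 + 1·65/209 + 2·1/19 = 87/209 ≤ 1. For μ ≤ 1 with offspring not concentrated at 1, the Galton-Watson process goes extinct almost surely, so q = 1.
(Algebraic check: The pgf is f(s) = 7/11 + 65/209·s + 1/19·s². The extinction probability q is the smallest fixed point of f in [0, 1]. Setting s = f(s):
  1/19·s² + (65/209 − 1)·s + 7/11 = 0
  1/19·s² − (7/11 + 1/19)·s + 7/11 = 0
which factors as (s − 1)·(1/19·s − 7/11) = 0, giving roots s = 1 and s = (7/11)/(1/19) = 133/11. Since 133/11 ≥ 1, the smallest root in [0, 1] is s = 1.)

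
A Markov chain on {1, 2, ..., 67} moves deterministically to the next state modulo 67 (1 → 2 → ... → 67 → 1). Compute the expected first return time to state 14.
E[T_14 | X_0 = 14] = 67

The chain cycles deterministically, so starting at state 14 it returns in exactly 67 steps. Equivalently, the stationary distribution is uniform π_j = 1/67 for every state j, so by Kac's formula E[T_14] = 1/π_14 = 67.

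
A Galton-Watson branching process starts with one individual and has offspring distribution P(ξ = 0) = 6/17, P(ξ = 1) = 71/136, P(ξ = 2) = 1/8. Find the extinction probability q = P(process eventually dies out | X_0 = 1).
q = 1

Mean offspring μ = 0·6/17 + 1·71/136 + 2·1/8 = 105/136 ≤ 1. For μ ≤ 1 with offspring not concentrated at 1, the Galton-Watson process goes extinct almost surely, so q = 1.
(Algebraic check: The pgf is f(s) = 6/17 + 71/136·s + 1/8·s². The extinction probability q is the smallest fixed point of f in [0, 1]. Setting s = f(s):
  1/8·s² + (71/136 − 1)·s + 6/17 = 0
  1/8·s² − (6/17 + 1/8)·s + 6/17 = 0
which factors as (s − 1)·(1/8·s − 6/17) = 0, giving roots s = 1 and s = (6/17)/(1/8) = 48/17. Since 48/17 ≥ 1, the smallest root in [0, 1] is s = 1.)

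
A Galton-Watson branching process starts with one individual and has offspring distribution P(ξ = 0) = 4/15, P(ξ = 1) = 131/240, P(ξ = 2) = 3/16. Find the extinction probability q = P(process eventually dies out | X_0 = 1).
q = 1

Mean offspring μ = 0·4/15 + 1·131/240 + 2·3/16 = 221/240 ≤ 1. For μ ≤ 1 with offspring not concentrated at 1, the Galton-Watson process goes extinct almost surely, so q = 1.
(Algebraic check: The pgf is f(s) = 4/15 + 131/240·s + 3/16·s². The extinction probability q is the smallest fixed point of f in [0, 1]. Setting s = f(s):
  3/16·s² + (131/240 − 1)·s + 4/15 = 0
  3/16·s² − (4/15 + 3/16)·s + 4/15 = 0
which factors as (s − 1)·(3/16·s − 4/15) = 0, giving roots s = 1 and s = (4/15)/(3/16) = 64/45. Since 64/45 ≥ 1, the smallest root in [0, 1] is s = 1.)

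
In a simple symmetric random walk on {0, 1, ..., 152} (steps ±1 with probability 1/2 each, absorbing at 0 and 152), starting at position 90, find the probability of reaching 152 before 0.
P(hit 152 before 0) = 90/152 = 45/76

Let u_k = P(hit 152 before 0 | start at k). Then u_0 = 0, u_152 = 1, and u_k = u_{k-1}/2 + u_{k+1}/2 for 1 ≤ k ≤ 151. This harmonic recurrence is solved by u_k = k/152, giving u_90 = 90/152 = 45/76.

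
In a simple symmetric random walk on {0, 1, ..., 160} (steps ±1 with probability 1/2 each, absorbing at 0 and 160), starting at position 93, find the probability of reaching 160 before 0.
P(hit 160 before 0) = 93/160

Let u_k = P(hit 160 before 0 | start at k). Then u_0 = 0, u_160 = 1, and u_k = u_{k-1}/2 + u_{k+1}/2 for 1 ≤ k ≤ 159. This harmonic recurrence is solved by u_k = k/160, giving u_93 = 93/160.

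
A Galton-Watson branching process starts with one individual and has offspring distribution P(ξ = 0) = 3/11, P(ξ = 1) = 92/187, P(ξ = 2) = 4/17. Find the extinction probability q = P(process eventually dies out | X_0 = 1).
q = 1

Mean offspring μ = 0·3/11 + 1·92/187 + 2·4/17 = 180/187 ≤ 1. For μ ≤ 1 with offspring not concentrated at 1, the Galton-Watson process goes extinct almost surely, so q = 1.
(Algebraic check: The pgf is f(s) = 3/11 + 92/187·s + 4/17·s². The extinction probability q is the smallest fixed point of f in [0, 1]. Setting s = f(s):
  4/17·s² + (92/187 − 1)·s + 3/11 = 0
  4/17·s² − (3/11 + 4/17)·s + 3/11 = 0
which factors as (s − 1)·(4/17·s − 3/11) = 0, giving roots s = 1 and s = (3/11)/(4/17) = 51/44. Since 51/44 ≥ 1, the smallest root in [0, 1] is s = 1.)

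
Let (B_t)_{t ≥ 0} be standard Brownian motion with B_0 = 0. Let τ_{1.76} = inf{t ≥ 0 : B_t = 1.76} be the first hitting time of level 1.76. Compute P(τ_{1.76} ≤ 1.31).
P(τ_{1.76} ≤ 1.31) = 2(1 − Φ(1.76/√1.31)) = 2(1 − Φ(1.5377)) ≈ 0.1241

By the reflection principle for standard BM, P(τ_b ≤ t) = 2 · P(B_t ≥ b). Since B_t ~ N(0, t), P(B_t ≥ 1.76) = 1 − Φ(1.76/√t) = 1 − Φ(1.76/√1.31) = 1 − Φ(1.5377) ≈ 0.06206. Doubling: P(τ_{1.76} ≤ 1.31) ≈ 2 · 0.06206 = 0.12412 ≈ 0.1241.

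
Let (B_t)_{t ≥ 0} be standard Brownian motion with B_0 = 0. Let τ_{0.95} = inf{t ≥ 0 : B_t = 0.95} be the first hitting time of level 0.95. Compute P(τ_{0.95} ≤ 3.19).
P(τ_{0.95} ≤ 3.19) = 2(1 − Φ(0.95/√3.19)) = 2(1 − Φ(0.5319)) ≈ 0.5948

By the reflection principle for standard BM, P(τ_b ≤ t) = 2 · P(B_t ≥ b). Since B_t ~ N(0, t), P(B_t ≥ 0.95) = 1 − Φ(0.95/√t) = 1 − Φ(0.95/√3.19) = 1 − Φ(0.5319) ≈ 0.29740. Doubling: P(τ_{0.95} ≤ 3.19) ≈ 2 · 0.29740 = 0.59480 ≈ 0.5948.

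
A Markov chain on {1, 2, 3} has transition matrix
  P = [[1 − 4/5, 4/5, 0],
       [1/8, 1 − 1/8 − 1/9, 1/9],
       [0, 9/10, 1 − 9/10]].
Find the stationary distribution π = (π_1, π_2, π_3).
π = (405/3317, 2592/3317, 320/3317)

This is a birth-death chain on three states, which satisfies detailed balance: π_1 · P_{12} = π_2 · P_{21} and π_2 · P_{23} = π_3 · P_{32}.
From π_1 · 4/5 = π_2 · 1/8: π_2/π_1 = (4/5)/(1/8) = 32/5.
From π_2 · 1/9 = π_3 · 9/10: π_3/π_2 = (1/9)/(9/10) = 10/81.
Take π_1 proportional to 1; then unnormalized π = (1, 32/5, 64/81). Normalize by dividing by the sum 3317/405:
  π = (405/3317, 2592/3317, 320/3317).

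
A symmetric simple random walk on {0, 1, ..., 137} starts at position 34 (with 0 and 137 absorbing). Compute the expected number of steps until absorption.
E[τ | X_0 = 34] = 3502

Let v_k = E[τ | X_0 = k]. Boundary: v_0 = v_137 = 0. Recurrence: v_k = 1 + (v_{k-1} + v_{k+1})/2 for 1 ≤ k ≤ 136. The particular solution to v_k − (v_{k-1} + v_{k+1})/2 = 1 is v_k = −k^2. Adding homogeneous solution A + B k and matching boundaries gives v_k = k (137 − k). Substituting k = 34: v_34 = 34 · 103 = 3502.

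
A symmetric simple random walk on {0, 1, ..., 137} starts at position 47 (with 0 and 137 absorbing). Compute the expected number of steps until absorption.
E[τ | X_0 = 47] = 4230

Let v_k = E[τ | X_0 = k]. Boundary: v_0 = v_137 = 0. Recurrence: v_k = 1 + (v_{k-1} + v_{k+1})/2 for 1 ≤ k ≤ 136. The particular solution to v_k − (v_{k-1} + v_{k+1})/2 = 1 is v_k = −k^2. Adding homogeneous solution A + B k and matching boundaries gives v_k = k (137 − k). Substituting k = 47: v_47 = 47 · 90 = 4230.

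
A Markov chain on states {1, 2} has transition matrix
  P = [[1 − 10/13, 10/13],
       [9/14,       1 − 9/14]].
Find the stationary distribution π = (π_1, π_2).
π_1 = 117/257, π_2 = 140/257

Solve πP = π with π_1 + π_2 = 1. From πP = π: π_1 · (1 − 10/13) + π_2 · 9/14 = π_1 ⇒ π_2 · 9/14 = π_1 · 10/13 ⇒ π_2/π_1 = (10/13)/(9/14) = 140/117. Together with π_1 + π_2 = 1:
  π_1 = (9/14)/(10/13 + 9/14) = (9/14)/(257/182) = 117/257,
  π_2 = (10/13)/(10/13 + 9/14) = (10/13)/(257/182) = 140/257.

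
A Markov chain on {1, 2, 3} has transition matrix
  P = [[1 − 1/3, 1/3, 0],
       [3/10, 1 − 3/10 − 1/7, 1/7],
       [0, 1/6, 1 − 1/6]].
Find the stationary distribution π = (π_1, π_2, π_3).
π = (63/193, 70/193, 60/193)

This is a birth-death chain on three states, which satisfies detailed balance: π_1 · P_{12} = π_2 · P_{21} and π_2 · P_{23} = π_3 · P_{32}.
From π_1 · 1/3 = π_2 · 3/10: π_2/π_1 = (1/3)/(3/10) = 10/9.
From π_2 · 1/7 = π_3 · 1/6: π_3/π_2 = (1/7)/(1/6) = 6/7.
Take π_1 proportional to 1; then unnormalized π = (1, 10/9, 20/21). Normalize by dividing by the sum 193/63:
  π = (63/193, 70/193, 60/193).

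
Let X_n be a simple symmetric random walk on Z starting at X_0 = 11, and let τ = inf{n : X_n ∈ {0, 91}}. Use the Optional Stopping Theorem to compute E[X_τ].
E[X_τ] = 11

X_n is a martingale and τ is a bounded-mean stopping time (indeed τ is finite a.s. with bounded expectation since the walk is in a bounded region). By the OST, E[X_τ] = E[X_0] = 11. Equivalently: E[X_τ] = 91 · P(hit 91 first) + 0 · P(hit 0 first) = 91 · (11/91) = 11.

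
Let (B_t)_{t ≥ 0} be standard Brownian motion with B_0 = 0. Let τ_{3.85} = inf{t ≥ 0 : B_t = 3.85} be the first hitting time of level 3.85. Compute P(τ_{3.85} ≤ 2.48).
P(τ_{3.85} ≤ 2.48) = 2(1 − Φ(3.85/√2.48)) = 2(1 − Φ(2.4448)) ≈ 0.0145

By the reflection principle for standard BM, P(τ_b ≤ t) = 2 · P(B_t ≥ b). Since B_t ~ N(0, t), P(B_t ≥ 3.85) = 1 − Φ(3.85/√t) = 1 − Φ(3.85/√2.48) = 1 − Φ(2.4448) ≈ 0.00725. Doubling: P(τ_{3.85} ≤ 2.48) ≈ 2 · 0.00725 = 0.01450 ≈ 0.0145.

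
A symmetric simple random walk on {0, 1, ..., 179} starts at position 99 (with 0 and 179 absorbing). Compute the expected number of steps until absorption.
E[τ | X_0 = 99] = 7920

Let v_k = E[τ | X_0 = k]. Boundary: v_0 = v_179 = 0. Recurrence: v_k = 1 + (v_{k-1} + v_{k+1})/2 for 1 ≤ k ≤ 178. The particular solution to v_k − (v_{k-1} + v_{k+1})/2 = 1 is v_k = −k^2. Adding homogeneous solution A + B k and matching boundaries gives v_k = k (179 − k). Substituting k = 99: v_99 = 99 · 80 = 7920.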